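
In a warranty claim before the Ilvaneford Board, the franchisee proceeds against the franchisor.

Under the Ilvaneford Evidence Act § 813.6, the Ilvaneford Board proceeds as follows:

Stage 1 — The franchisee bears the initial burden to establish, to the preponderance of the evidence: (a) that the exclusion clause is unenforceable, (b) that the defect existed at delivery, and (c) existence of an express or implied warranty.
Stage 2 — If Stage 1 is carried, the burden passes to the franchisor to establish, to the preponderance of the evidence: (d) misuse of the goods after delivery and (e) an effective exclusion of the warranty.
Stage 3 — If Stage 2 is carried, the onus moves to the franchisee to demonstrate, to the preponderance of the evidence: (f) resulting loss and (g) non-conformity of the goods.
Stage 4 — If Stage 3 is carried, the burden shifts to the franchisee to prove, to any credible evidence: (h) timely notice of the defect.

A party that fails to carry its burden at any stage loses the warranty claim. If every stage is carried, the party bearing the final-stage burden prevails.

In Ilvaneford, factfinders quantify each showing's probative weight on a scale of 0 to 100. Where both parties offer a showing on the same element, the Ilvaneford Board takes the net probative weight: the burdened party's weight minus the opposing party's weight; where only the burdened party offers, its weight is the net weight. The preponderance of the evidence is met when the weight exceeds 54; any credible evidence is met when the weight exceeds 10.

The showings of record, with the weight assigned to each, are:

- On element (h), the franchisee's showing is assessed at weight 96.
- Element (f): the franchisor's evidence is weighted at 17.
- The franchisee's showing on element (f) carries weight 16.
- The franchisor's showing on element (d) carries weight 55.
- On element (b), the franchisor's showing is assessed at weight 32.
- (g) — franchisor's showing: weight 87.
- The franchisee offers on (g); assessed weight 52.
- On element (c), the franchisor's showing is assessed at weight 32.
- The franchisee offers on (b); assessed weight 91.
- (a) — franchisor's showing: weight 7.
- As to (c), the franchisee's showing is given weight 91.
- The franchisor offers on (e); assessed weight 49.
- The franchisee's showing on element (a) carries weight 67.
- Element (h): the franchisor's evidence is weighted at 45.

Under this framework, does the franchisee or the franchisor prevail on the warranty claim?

franchisee

Stage 1 (franchisee, the preponderance of the evidence, weight exceeds 54): (a) net 67−7=60 > 54 — meets; (b) net 91−32=59 > 54 — meets; (c) net 91−32=59 > 54 — meets.
  Stage 1 carried; the burden shifts to the franchisor.
Stage 2 (franchisor, the preponderance of the evidence, weight exceeds 54): (d) 55 > 54 — meets; (e) 49 ≤ 54 — fails.
  Not every element is met, so the franchisor fails to carry Stage 2.
The analysis ends at Stage 2; the franchisee prevails.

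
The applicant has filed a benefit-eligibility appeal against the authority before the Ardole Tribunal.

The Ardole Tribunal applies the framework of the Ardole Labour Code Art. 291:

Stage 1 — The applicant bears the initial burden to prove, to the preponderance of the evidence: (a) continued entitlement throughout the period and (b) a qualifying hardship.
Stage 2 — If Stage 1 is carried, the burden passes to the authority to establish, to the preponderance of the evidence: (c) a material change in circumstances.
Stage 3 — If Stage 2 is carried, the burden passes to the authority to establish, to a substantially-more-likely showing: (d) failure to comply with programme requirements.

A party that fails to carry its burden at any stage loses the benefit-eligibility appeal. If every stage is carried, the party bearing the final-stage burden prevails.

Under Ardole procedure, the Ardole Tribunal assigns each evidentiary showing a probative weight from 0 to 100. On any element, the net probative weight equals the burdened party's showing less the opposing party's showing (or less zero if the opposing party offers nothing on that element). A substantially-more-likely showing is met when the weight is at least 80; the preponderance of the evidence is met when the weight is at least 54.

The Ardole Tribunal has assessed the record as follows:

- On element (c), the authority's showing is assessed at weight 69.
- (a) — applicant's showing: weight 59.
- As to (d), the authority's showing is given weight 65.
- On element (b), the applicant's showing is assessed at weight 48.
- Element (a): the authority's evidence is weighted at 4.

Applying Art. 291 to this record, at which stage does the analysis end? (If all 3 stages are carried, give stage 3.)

stage 1

Stage 1 — burden on applicant; standard: the preponderance of the evidence (weight is at least 54).
    (a): 59 − 4 = 55 ≥ 54 [met]
    (b): 48 < 54 [not met]
  The applicant does not carry Stage 1.
The authority prevails.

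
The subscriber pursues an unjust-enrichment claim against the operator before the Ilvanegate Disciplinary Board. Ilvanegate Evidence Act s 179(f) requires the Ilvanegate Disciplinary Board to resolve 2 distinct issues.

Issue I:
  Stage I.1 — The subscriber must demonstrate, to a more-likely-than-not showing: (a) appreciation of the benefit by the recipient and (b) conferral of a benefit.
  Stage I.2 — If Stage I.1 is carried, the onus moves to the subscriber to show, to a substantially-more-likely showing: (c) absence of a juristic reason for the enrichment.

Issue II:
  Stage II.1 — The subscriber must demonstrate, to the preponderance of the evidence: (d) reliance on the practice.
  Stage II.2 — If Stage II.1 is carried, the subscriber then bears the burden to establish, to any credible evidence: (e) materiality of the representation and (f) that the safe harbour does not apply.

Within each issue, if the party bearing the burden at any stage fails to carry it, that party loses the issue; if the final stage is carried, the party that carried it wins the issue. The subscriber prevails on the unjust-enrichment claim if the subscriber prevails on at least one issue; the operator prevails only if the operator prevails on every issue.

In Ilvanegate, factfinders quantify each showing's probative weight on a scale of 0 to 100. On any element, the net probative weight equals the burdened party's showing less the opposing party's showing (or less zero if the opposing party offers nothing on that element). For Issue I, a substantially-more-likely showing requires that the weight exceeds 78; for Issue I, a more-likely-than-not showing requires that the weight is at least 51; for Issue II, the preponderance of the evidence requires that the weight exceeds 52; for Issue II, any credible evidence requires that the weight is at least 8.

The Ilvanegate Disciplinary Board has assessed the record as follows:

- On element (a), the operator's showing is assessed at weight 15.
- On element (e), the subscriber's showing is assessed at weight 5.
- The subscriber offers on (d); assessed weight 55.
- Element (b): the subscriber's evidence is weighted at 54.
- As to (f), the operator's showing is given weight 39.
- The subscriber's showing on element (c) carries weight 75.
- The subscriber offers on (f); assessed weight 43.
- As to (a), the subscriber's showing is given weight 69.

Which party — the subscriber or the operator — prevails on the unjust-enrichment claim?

operator

— Issue I —
Stage I.1 — burden on subscriber; standard: a more-likely-than-not showing (weight is at least 51).
    (a): 69 − 15 = 54 ≥ 51 [met]
    (b): 54 ≥ 51 [met]
  All elements met. The subscriber retains the burden for Stage I.2.
Stage I.2 — burden on subscriber; standard: a substantially-more-likely showing (weight exceeds 78).
    (c): 75 ≤ 78 [not met]
  The subscriber does not carry Stage I.2.
The analysis ends at Stage I.2; the operator prevails on this issue.
— Issue II —
Stage II.1 — burden on subscriber; standard: the preponderance of the evidence (weight exceeds 52).
    (d): 55 > 52 [met]
  Stage II.1 carried; the burden remains with the subscriber.
Stage II.2 — burden on subscriber; standard: any credible evidence (weight is at least 8).
    (e): 5 < 8 [not met]
    (f): 43 − 39 = 4 < 8 [not met]
  Stage II.2 not carried; the subscriber fails its burden.
So the operator prevails on this issue.
Per-issue: Issue I → operator; Issue II → operator. The subscriber must prevail on at least one issue; overall, the operator prevails.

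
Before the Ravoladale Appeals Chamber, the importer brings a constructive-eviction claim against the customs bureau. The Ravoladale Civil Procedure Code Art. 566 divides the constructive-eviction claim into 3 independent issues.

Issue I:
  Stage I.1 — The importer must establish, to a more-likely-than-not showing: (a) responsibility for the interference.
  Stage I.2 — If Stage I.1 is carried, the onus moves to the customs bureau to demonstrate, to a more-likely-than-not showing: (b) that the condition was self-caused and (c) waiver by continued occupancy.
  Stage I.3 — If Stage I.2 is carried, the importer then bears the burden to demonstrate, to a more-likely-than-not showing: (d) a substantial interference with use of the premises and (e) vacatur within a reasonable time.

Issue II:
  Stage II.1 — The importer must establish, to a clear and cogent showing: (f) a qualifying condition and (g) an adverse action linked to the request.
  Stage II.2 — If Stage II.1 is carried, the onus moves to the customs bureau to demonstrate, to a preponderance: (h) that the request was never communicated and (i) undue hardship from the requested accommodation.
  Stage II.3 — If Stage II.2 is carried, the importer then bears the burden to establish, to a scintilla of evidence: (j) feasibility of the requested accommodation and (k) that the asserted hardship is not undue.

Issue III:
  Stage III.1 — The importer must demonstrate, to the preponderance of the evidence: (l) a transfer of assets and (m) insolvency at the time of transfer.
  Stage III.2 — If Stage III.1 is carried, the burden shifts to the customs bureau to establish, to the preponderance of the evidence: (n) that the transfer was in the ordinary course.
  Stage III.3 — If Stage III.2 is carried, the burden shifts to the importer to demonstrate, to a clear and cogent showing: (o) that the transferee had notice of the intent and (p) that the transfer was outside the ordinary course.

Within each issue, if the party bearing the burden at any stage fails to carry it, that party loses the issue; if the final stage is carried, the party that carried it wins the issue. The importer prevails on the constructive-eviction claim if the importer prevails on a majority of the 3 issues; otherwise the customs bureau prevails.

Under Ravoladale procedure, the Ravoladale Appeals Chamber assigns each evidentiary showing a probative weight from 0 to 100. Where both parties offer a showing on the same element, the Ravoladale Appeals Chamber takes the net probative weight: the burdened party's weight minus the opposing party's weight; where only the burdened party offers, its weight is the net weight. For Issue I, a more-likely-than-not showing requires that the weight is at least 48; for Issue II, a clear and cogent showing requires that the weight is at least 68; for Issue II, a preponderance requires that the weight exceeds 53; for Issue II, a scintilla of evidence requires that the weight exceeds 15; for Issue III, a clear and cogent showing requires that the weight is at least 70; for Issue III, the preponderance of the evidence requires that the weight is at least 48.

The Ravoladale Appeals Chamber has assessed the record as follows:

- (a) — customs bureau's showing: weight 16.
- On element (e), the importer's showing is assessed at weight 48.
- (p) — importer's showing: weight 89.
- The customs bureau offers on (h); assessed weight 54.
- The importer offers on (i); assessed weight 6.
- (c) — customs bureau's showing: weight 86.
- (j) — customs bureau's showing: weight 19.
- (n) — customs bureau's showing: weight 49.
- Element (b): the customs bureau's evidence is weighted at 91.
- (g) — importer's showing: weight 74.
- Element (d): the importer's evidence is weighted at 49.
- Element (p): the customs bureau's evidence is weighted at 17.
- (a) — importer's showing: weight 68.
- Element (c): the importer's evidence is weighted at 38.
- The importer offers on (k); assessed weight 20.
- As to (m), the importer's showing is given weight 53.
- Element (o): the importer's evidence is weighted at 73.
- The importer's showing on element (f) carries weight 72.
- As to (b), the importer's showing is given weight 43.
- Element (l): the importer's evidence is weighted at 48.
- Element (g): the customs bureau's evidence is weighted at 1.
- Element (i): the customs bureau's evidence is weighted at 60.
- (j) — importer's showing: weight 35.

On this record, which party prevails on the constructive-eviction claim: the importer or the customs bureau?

— Issue I —
Stage I.1 (importer, a more-likely-than-not showing, weight is at least 48): (a) net 68−16=52 ≥ 48 — meets.
  All elements met. The burden passes to the customs bureau.
Stage I.2 (customs bureau, a more-likely-than-not showing, weight is at least 48): (b) net 91−43=48 ≥ 48 — meets; (c) net 86−38=48 ≥ 48 — meets.
  The customs bureau carries Stage I.2; the importer now bears the burden.
Stage I.3 (importer, a more-likely-than-not showing, weight is at least 48): (d) 49 ≥ 48 — meets; (e) 48 ≥ 48 — meets.
  The importer carries the last stage.
Every stage carried; the importer prevails on this issue.
— Issue II —
Stage II.1 (importer, a clear and cogent showing, weight is at least 68): (f) 72 ≥ 68 — meets; (g) net 74−1=73 ≥ 68 — meets.
  Stage II.1 is satisfied; the onus moves to the customs bureau.
Stage II.2 (customs bureau, a preponderance, weight exceeds 53): (h) 54 > 53 — meets; (i) net 60−6=54 > 53 — meets.
  The customs bureau carries Stage II.2; the importer now bears the burden.
Stage II.3 (importer, a scintilla of evidence, weight exceeds 15): (j) net 35−19=16 > 15 — meets; (k) 20 > 15 — meets.
  Stage II.3 carried; the final stage is satisfied.
All stages carried — the importer prevails on this issue.
— Issue III —
Stage III.1 — burden on importer; standard: the preponderance of the evidence (weight is at least 48).
    (l): 48 ≥ 48 [met]
    (m): 53 ≥ 48 [met]
  Stage III.1 is satisfied; the onus moves to the customs bureau.
Stage III.2 — burden on customs bureau; standard: the preponderance of the evidence (weight is at least 48).
    (n): 49 ≥ 48 [met]
  The customs bureau carries Stage III.2; the importer now bears the burden.
Stage III.3 — burden on importer; standard: a clear and cogent showing (weight is at least 70).
    (o): 73 ≥ 70 [met]
    (p): 89 − 17 = 72 ≥ 70 [met]
  All elements met at the final stage.
With every stage satisfied, the importer prevails on this issue.
Per-issue: Issue I → importer; Issue II → importer; Issue III → importer. The importer must prevail on a majority of issues; overall, the importer prevails.

importer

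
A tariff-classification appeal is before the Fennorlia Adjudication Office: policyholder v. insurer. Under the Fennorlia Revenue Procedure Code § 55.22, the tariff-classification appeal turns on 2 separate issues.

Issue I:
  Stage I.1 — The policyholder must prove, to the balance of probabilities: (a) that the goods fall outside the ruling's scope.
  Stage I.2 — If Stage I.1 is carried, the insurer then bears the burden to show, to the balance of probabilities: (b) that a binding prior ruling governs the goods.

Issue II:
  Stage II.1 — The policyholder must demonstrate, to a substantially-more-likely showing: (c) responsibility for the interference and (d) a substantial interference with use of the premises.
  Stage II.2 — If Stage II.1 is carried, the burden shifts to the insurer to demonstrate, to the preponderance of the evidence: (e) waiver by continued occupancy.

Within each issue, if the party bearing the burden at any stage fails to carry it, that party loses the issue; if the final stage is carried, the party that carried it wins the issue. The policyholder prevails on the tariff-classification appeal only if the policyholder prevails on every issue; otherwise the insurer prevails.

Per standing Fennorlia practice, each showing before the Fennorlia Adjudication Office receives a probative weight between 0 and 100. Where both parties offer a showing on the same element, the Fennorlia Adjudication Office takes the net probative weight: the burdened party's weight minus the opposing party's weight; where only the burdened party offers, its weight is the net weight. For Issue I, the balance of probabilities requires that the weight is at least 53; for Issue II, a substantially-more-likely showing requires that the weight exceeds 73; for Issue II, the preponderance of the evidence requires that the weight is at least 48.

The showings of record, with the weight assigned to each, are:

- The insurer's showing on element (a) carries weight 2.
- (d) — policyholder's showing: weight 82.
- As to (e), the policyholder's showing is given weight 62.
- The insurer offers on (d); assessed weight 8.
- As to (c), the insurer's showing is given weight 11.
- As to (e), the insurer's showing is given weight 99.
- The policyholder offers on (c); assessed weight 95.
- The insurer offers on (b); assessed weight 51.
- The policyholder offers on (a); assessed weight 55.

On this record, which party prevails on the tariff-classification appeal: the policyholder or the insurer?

— Issue I —
At Stage I.1 the policyholder must meet the balance of probabilities (weight is at least 53): on (a) the weight is 55 less the opposing 2 gives net 53, ≥ 53, so (a) meets the standard.
  All elements met. The burden passes to the insurer.
At Stage I.2 the insurer must meet the balance of probabilities (weight is at least 53): on (b) the weight is 51, < 53, so (b) does not meet the standard.
  The insurer does not carry Stage I.2.
So the policyholder prevails on this issue.
— Issue II —
At Stage II.1 the policyholder must meet a substantially-more-likely showing (weight exceeds 73): on (c) the weight is 95 less the opposing 11 gives net 84, which does exceed 73, so (c) meets the standard; on (d) the weight is 82 less the opposing 8 gives net 74, > 73, so (d) meets the standard.
  All elements met. The burden passes to the insurer.
At Stage II.2 the insurer must meet the preponderance of the evidence (weight is at least 48): on (e) the weight is 99 less the opposing 62 gives net 37, which does not reach 48, so (e) does not meet the standard.
  Not every element is met, so the insurer fails to carry Stage II.2.
The analysis ends at Stage II.2; the policyholder prevails on this issue.
Per-issue: Issue I → policyholder; Issue II → policyholder. The policyholder must prevail on every issue; overall, the policyholder prevails.

policyholder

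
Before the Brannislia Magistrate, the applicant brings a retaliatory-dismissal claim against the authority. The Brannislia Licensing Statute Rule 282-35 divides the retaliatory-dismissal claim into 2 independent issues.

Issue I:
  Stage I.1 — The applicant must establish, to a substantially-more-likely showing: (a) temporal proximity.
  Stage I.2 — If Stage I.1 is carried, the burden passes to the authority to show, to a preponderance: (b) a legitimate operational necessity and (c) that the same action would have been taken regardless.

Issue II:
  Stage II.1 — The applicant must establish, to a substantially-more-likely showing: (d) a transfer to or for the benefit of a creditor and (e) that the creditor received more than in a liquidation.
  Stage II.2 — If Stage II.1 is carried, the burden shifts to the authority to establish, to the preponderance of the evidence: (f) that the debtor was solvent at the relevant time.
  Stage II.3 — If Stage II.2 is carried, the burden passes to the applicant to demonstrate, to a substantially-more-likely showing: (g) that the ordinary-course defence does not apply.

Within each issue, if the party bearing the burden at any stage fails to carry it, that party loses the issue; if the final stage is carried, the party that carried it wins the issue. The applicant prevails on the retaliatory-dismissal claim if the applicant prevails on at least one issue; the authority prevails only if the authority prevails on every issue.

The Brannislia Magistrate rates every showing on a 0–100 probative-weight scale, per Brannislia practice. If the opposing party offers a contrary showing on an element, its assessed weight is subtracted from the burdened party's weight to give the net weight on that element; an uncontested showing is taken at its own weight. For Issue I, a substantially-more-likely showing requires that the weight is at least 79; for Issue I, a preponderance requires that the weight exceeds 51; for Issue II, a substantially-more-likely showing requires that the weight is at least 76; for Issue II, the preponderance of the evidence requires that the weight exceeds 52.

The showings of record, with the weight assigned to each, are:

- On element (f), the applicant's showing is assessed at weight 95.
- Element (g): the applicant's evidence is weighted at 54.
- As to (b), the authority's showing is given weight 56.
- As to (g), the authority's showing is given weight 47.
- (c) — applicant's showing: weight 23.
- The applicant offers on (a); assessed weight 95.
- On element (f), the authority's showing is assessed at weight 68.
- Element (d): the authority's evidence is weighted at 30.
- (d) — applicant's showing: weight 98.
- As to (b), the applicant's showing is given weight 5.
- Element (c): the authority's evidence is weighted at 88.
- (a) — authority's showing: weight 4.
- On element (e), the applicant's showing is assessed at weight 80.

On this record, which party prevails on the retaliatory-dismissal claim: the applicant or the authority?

— Issue I —
At Stage I.1 the applicant must meet a substantially-more-likely showing (weight is at least 79): on (a) the weight is 95 less the opposing 4 gives net 91, which does reach 79, so (a) meets the standard.
  Stage I.1 carried; the burden shifts to the authority.
At Stage I.2 the authority must meet a preponderance (weight exceeds 51): on (b) the weight is 56 less the opposing 5 gives net 51, which does not exceed 51, so (b) does not meet the standard; on (c) the weight is 88 less the opposing 23 gives net 65, > 51, so (c) meets the standard.
  Stage I.2 not carried; the authority fails its burden.
The applicant prevails on this issue.
— Issue II —
Stage II.1 — burden on applicant; standard: a substantially-more-likely showing (weight is at least 76).
    (d): 98 − 30 = 68 < 76 [not met]
    (e): 80 ≥ 76 [met]
  Not every element is met, so the applicant fails to carry Stage II.1.
The analysis ends at Stage II.1; the authority prevails on this issue.
Per-issue: Issue I → applicant; Issue II → authority. The applicant must prevail on at least one issue; overall, the applicant prevails.

applicant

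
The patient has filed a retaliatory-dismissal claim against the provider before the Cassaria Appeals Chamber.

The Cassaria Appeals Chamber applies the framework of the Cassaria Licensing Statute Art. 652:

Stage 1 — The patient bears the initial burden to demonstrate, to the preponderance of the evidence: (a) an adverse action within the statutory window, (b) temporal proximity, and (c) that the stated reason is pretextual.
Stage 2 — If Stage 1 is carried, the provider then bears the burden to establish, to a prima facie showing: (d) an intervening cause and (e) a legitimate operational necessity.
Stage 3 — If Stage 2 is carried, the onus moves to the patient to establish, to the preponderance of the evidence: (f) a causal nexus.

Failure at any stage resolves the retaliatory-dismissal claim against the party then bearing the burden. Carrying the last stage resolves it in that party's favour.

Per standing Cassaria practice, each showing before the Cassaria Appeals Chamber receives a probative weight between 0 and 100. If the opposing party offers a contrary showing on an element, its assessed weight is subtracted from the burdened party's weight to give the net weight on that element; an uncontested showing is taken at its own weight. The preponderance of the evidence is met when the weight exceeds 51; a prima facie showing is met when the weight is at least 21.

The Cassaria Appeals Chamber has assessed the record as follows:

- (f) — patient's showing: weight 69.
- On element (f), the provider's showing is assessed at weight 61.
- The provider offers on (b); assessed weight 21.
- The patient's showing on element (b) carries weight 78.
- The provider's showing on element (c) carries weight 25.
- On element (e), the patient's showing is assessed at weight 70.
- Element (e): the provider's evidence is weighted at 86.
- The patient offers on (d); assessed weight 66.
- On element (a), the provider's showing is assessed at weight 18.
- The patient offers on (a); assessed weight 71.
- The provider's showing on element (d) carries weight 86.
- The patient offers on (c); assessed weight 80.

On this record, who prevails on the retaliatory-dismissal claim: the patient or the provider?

At Stage 1 the patient must meet the preponderance of the evidence (weight exceeds 51): on (a) the weight is 71 less the opposing 18 gives net 53, which does exceed 51, so (a) meets the standard; on (b) the weight is 78 less the opposing 21 gives net 57, > 51, so (b) meets the standard; on (c) the weight is 80 less the opposing 25 gives net 55, which does exceed 51, so (c) meets the standard.
  Stage 1 carried; the burden shifts to the provider.
At Stage 2 the provider must meet a prima facie showing (weight is at least 21): on (d) the weight is 86 less the opposing 66 gives net 20, < 21, so (d) does not meet the standard; on (e) the weight is 86 less the opposing 70 gives net 16, which does not reach 21, so (e) does not meet the standard.
  The provider does not carry Stage 2.
So the patient prevails.

patient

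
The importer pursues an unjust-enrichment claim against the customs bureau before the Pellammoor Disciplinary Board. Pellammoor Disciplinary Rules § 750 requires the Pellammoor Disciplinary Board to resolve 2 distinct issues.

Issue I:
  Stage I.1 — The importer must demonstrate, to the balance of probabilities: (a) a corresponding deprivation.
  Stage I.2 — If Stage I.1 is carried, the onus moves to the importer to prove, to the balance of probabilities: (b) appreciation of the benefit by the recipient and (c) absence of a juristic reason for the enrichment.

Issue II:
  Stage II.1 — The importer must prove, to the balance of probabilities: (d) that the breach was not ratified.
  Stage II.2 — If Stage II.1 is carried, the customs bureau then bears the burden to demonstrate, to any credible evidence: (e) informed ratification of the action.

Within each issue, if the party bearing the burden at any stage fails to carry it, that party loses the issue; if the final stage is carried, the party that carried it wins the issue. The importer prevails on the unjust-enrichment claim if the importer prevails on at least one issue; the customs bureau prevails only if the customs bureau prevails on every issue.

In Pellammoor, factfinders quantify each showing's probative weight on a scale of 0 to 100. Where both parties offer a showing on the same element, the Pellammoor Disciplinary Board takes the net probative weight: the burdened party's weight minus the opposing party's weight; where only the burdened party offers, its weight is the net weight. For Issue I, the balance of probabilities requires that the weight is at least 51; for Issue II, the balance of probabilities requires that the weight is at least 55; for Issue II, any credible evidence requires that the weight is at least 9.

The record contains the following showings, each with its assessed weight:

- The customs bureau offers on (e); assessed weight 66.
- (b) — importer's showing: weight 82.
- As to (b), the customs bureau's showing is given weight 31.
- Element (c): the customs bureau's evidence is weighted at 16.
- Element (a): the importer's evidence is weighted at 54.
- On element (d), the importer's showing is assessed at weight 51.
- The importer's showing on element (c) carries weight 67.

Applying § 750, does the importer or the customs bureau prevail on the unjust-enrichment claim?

— Issue I —
At Stage I.1 the importer must meet the balance of probabilities (weight is at least 51): on (a) the weight is 54, which does reach 51, so (a) meets the standard.
  Stage I.1 is satisfied; the importer continues to bear the burden.
At Stage I.2 the importer must meet the balance of probabilities (weight is at least 51): on (b) the weight is 82 less the opposing 31 gives net 51, ≥ 51, so (b) meets the standard; on (c) the weight is 67 less the opposing 16 gives net 51, ≥ 51, so (c) meets the standard.
  Stage I.2 carried; the final stage is satisfied.
Every stage carried; the importer prevails on this issue.
— Issue II —
Stage II.1 (importer, the balance of probabilities, weight is at least 55): (d) 51 < 55 — fails.
  Not every element is met, so the importer fails to carry Stage II.1.
So the customs bureau prevails on this issue.
Per-issue: Issue I → importer; Issue II → customs bureau. The importer must prevail on at least one issue; overall, the importer prevails.

importer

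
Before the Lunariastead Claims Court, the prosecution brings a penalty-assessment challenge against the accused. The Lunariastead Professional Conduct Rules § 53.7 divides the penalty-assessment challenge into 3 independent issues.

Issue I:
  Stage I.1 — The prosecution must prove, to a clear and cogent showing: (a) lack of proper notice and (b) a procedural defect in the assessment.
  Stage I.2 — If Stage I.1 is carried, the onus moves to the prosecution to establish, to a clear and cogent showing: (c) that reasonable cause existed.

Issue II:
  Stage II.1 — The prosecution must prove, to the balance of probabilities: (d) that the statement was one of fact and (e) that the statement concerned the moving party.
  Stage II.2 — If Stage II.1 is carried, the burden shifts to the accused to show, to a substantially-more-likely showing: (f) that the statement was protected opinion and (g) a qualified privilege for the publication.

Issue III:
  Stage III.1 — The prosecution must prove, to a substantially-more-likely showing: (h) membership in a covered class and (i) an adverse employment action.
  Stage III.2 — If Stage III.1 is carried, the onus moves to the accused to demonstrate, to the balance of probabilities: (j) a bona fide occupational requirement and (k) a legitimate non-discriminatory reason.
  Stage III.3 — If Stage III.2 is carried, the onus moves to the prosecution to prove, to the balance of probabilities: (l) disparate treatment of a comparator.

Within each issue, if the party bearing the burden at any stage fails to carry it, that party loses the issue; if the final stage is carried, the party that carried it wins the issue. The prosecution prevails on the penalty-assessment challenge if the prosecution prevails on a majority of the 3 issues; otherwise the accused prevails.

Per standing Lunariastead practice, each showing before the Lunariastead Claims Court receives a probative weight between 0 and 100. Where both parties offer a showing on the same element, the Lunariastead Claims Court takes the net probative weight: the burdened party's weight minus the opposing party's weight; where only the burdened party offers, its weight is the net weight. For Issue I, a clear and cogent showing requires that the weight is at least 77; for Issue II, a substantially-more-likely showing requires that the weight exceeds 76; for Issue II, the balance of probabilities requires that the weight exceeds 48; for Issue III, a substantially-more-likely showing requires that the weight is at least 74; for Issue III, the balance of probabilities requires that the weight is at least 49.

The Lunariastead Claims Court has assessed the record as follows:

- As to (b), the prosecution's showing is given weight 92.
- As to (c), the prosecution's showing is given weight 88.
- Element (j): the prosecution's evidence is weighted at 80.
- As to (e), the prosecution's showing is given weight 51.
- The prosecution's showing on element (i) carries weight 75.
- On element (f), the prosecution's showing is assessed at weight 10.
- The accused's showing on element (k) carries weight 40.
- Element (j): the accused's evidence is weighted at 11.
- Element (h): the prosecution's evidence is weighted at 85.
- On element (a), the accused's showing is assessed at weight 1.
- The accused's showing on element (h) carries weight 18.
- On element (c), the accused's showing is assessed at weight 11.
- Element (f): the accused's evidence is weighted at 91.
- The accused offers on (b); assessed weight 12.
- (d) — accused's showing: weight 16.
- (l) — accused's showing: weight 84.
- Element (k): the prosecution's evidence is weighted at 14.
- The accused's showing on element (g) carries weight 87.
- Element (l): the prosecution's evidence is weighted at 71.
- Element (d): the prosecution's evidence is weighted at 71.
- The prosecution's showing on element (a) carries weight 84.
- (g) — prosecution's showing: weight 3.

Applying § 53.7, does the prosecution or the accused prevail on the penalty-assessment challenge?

accused

— Issue I —
Stage I.1 (prosecution, a clear and cogent showing, weight is at least 77): (a) net 84−1=83 ≥ 77 — meets; (b) net 92−12=80 ≥ 77 — meets.
  All elements met. The prosecution retains the burden for Stage I.2.
Stage I.2 (prosecution, a clear and cogent showing, weight is at least 77): (c) net 88−11=77 ≥ 77 — meets.
  Stage I.2 carried; the final stage is satisfied.
Every stage carried; the prosecution prevails on this issue.
— Issue II —
At Stage II.1 the prosecution must meet the balance of probabilities (weight exceeds 48): on (d) the weight is 71 less the opposing 16 gives net 55, which does exceed 48, so (d) meets the standard; on (e) the weight is 51, which does exceed 48, so (e) meets the standard.
  Stage II.1 is satisfied; the onus moves to the accused.
At Stage II.2 the accused must meet a substantially-more-likely showing (weight exceeds 76): on (f) the weight is 91 less the opposing 10 gives net 81, which does exceed 76, so (f) meets the standard; on (g) the weight is 87 less the opposing 3 gives net 84, which does exceed 76, so (g) meets the standard.
  Stage II.2 carried; the final stage is satisfied.
With every stage satisfied, the accused prevails on this issue.
— Issue III —
Stage III.1 (prosecution, a substantially-more-likely showing, weight is at least 74): (h) net 85−18=67 < 74 — fails; (i) 75 ≥ 74 — meets.
  Not every element is met, so the prosecution fails to carry Stage III.1.
The accused prevails on this issue.
Per-issue: Issue I → prosecution; Issue II → accused; Issue III → accused. The prosecution must prevail on a majority of issues; overall, the accused prevails.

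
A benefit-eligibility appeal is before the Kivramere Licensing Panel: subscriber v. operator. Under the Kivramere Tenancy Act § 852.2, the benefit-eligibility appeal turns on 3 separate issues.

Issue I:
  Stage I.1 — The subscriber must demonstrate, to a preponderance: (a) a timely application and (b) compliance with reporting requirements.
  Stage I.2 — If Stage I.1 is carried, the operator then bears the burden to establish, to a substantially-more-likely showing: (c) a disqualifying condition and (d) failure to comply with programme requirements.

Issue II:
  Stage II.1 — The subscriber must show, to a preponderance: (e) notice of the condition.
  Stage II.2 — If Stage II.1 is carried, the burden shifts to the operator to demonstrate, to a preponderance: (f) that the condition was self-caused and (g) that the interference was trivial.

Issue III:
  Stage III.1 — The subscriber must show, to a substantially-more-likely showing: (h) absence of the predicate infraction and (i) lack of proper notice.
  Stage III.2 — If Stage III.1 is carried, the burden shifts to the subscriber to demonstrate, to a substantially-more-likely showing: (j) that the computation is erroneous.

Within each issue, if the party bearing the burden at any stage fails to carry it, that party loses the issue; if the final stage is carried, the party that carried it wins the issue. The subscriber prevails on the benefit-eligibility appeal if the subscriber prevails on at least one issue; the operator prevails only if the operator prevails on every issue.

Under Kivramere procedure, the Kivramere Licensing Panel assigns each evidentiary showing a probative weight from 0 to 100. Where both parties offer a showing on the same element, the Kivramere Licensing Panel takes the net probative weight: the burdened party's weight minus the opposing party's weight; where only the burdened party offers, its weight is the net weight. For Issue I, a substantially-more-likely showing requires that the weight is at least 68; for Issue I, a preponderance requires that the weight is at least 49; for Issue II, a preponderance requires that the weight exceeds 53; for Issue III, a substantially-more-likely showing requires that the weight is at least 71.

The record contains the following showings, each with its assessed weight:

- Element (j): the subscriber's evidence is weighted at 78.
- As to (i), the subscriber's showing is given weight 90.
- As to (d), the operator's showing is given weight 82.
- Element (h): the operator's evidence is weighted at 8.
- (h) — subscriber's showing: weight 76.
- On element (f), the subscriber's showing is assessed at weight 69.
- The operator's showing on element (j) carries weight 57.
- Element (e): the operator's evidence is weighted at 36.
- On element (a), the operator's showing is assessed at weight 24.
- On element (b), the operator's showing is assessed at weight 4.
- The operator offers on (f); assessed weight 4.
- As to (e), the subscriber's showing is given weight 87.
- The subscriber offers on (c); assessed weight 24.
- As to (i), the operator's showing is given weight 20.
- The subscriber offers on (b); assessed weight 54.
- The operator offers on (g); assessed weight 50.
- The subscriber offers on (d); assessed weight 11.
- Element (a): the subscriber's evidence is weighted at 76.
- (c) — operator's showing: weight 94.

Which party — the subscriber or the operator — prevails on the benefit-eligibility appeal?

operator

— Issue I —
Stage I.1 (subscriber, a preponderance, weight is at least 49): (a) net 76−24=52 ≥ 49 — meets; (b) net 54−4=50 ≥ 49 — meets.
  Stage I.1 is satisfied; the onus moves to the operator.
Stage I.2 (operator, a substantially-more-likely showing, weight is at least 68): (c) net 94−24=70 ≥ 68 — meets; (d) net 82−11=71 ≥ 68 — meets.
  Stage I.2 carried; the final stage is satisfied.
All stages carried — the operator prevails on this issue.
— Issue II —
Stage II.1 — burden on subscriber; standard: a preponderance (weight exceeds 53).
    (e): 87 − 36 = 51 ≤ 53 [not met]
  The subscriber does not carry Stage II.1.
So the operator prevails on this issue.
— Issue III —
Stage III.1 — burden on subscriber; standard: a substantially-more-likely showing (weight is at least 71).
    (h): 76 − 8 = 68 < 71 [not met]
    (i): 90 − 20 = 70 < 71 [not met]
  Not every element is met, so the subscriber fails to carry Stage III.1.
The operator prevails on this issue.
Per-issue: Issue I → operator; Issue II → operator; Issue III → operator. The subscriber must prevail on at least one issue; overall, the operator prevails.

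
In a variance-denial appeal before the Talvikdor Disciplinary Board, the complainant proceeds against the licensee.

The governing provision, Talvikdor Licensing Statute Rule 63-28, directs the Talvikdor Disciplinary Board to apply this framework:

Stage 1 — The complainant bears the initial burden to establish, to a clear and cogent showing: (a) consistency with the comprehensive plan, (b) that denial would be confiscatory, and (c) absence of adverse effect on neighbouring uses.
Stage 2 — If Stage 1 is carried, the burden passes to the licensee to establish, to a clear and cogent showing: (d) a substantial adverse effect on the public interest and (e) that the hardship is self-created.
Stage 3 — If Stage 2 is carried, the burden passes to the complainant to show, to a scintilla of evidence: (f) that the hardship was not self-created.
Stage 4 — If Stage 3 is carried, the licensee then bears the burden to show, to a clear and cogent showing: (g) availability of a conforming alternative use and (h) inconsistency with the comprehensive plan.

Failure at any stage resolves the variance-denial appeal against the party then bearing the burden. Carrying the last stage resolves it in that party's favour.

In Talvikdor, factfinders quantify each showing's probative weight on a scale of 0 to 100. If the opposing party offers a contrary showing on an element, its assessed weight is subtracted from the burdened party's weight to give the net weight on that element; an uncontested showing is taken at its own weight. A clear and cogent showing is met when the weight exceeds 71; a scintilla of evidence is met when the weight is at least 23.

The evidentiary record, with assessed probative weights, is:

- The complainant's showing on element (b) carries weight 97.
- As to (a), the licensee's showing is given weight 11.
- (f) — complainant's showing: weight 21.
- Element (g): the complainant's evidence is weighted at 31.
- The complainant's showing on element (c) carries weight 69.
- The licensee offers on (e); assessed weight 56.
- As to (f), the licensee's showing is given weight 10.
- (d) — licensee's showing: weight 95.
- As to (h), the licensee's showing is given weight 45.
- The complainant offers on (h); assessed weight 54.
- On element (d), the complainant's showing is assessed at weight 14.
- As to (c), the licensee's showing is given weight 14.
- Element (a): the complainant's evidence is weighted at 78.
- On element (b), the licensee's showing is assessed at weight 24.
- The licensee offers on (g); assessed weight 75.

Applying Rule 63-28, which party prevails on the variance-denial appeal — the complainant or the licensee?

licensee

Stage 1 — burden on complainant; standard: a clear and cogent showing (weight exceeds 71).
    (a): 78 − 11 = 67 ≤ 71 [not met]
    (b): 97 − 24 = 73 > 71 [met]
    (c): 69 − 14 = 55 ≤ 71 [not met]
  Stage 1 not carried; the complainant fails its burden.
So the licensee prevails.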